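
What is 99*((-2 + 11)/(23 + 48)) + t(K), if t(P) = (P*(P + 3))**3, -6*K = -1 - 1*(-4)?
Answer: 48149/4544 ≈ 10.596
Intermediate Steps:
K = -1/2 (K = -(-1 - 1*(-4))/6 = -(-1 + 4)/6 = -1/6*3 = -1/2 ≈ -0.50000)
t(P) = P**3*(3 + P)**3 (t(P) = (P*(3 + P))**3 = P**3*(3 + P)**3)
99*((-2 + 11)/(23 + 48)) + t(K) = 99*((-2 + 11)/(23 + 48)) + (-1/2)**3*(3 - 1/2)**3 = 99*(9/71) - (5/2)**3/8 = 99*(9*(1/71)) - 1/8*125/8 = 99*(9/71) - 125/64 = 891/71 - 125/64 = 48149/4544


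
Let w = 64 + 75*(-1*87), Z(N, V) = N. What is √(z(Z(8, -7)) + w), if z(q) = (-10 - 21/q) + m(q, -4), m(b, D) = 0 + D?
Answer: I*√103642/4 ≈ 80.484*I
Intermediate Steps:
m(b, D) = D
w = -6461 (w = 64 + 75*(-87) = 64 - 6525 = -6461)
z(q) = -14 - 21/q (z(q) = (-10 - 21/q) - 4 = -14 - 21/q)
√(z(Z(8, -7)) + w) = √((-14 - 21/8) - 6461) = √(-133/8 - 6461) = √(-51821/8) = I*√103642/4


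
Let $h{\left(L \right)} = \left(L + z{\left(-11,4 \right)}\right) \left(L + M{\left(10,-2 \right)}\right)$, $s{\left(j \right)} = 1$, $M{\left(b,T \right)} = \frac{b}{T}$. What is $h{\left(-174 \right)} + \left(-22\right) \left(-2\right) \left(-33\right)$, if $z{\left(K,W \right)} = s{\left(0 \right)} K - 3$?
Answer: $32200$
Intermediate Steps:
$z{\left(K,W \right)} = -3 + K$ ($z{\left(K,W \right)} = 1 K - 3 = K - 3 = -3 + K$)
$h{\left(L \right)} = \left(-14 + L\right) \left(-5 + L\right)$ ($h{\left(L \right)} = \left(L - 14\right) \left(L + \frac{10}{-2}\right) = \left(L - 14\right) \left(L + 10 \left(- \frac{1}{2}\right)\right) = \left(-14 + L\right) \left(L - 5\right) = \left(-14 + L\right) \left(-5 + L\right)$)
$h{\left(-174 \right)} + \left(-22\right) \left(-2\right) \left(-33\right) = \left(70 + \left(-174\right)^{2} - -3306\right) + \left(-22\right) \left(-2\right) \left(-33\right) = \left(70 + 30276 + 3306\right) + 44 \left(-33\right) = 33652 - 1452 = 32200$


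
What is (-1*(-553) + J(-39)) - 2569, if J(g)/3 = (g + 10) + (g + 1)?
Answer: -2217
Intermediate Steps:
J(g) = 33 + 6*g (J(g) = 3*((g + 10) + (g + 1)) = 3*((10 + g) + (1 + g)) = 3*(11 + 2*g) = 33 + 6*g)
(-1*(-553) + J(-39)) - 2569 = (-1*(-553) + (33 + 6*(-39))) - 2569 = (553 + (33 - 234)) - 2569 = (553 - 201) - 2569 = 352 - 2569 = -2217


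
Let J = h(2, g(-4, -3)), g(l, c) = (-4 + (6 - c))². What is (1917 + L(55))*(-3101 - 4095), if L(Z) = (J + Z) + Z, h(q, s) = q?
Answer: -14600684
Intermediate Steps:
g(l, c) = (2 - c)²
J = 2
L(Z) = 2 + 2*Z (L(Z) = (2 + Z) + Z = 2 + 2*Z)
(1917 + L(55))*(-3101 - 4095) = (1917 + (2 + 2*55))*(-3101 - 4095) = (1917 + (2 + 110))*(-7196) = (1917 + 112)*(-7196) = 2029*(-7196) = -14600684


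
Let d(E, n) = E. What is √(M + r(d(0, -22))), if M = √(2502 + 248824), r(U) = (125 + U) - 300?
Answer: √(-175 + √251326) ≈ 18.064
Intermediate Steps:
r(U) = -175 + U
M = √251326 ≈ 501.32
√(M + r(d(0, -22))) = √(√251326 + (-175 + 0)) = √(√251326 - 175) = √(-175 + √251326)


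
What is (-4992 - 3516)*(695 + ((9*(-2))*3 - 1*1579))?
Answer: 7980504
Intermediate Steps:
(-4992 - 3516)*(695 + ((9*(-2))*3 - 1*1579)) = -8508*(695 + (-18*3 - 1579)) = -8508*(695 + (-54 - 1579)) = -8508*(695 - 1633) = -8508*(-938) = 7980504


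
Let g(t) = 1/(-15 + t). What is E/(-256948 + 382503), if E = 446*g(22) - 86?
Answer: -156/878885 ≈ -0.00017750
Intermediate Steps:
E = -156/7 (E = 446/(-15 + 22) - 86 = 446/7 - 86 = -156/7 ≈ -22.286)
E/(-256948 + 382503) = -156/(7*(-256948 + 382503)) = -156/7/125555 = -156/7*1/125555 = -156/878885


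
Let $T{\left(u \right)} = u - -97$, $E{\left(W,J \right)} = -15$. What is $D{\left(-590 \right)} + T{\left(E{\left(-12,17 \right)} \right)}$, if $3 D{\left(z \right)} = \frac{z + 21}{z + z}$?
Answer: $\frac{290849}{3540} \approx 82.161$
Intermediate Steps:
$D{\left(z \right)} = \frac{21 + z}{6 z}$ ($D{\left(z \right)} = \frac{\left(z + 21\right) \frac{1}{z + z}}{3} = \frac{\left(21 + z\right) \frac{1}{2 z}}{3} = \frac{\frac{1}{2} \frac{1}{z} \left(21 + z\right)}{3} = \frac{21 + z}{6 z}$)
$T{\left(u \right)} = 97 + u$ ($T{\left(u \right)} = u + 97 = 97 + u$)
$D{\left(-590 \right)} + T{\left(E{\left(-12,17 \right)} \right)} = \frac{21 - 590}{6 \left(-590\right)} + \left(97 - 15\right) = \frac{1}{6} \left(- \frac{1}{590}\right) \left(-569\right) + 82 = \frac{569}{3540} + 82 = \frac{290849}{3540}$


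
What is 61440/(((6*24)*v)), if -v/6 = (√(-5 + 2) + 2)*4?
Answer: -320/63 + 160*I*√3/63 ≈ -5.0794 + 4.3989*I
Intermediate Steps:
v = -48 - 24*I*√3 (v = -6*(√(-5 + 2) + 2)*4 = -6*(√(-3) + 2)*4 = -6*(I*√3 + 2)*4 = -6*(2 + I*√3)*4 = -6*(8 + 4*I*√3) = -48 - 24*I*√3 ≈ -48.0 - 41.569*I)
61440/(((6*24)*v)) = 61440/(((6*24)*(-48 - 24*I*√3))) = 61440/((144*(-48 - 24*I*√3))) = 61440/(-6912 - 3456*I*√3)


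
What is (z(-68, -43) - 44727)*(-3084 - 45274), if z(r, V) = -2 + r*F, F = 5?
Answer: 2179446702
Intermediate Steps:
z(r, V) = -2 + 5*r (z(r, V) = -2 + r*5 = -2 + 5*r)
(z(-68, -43) - 44727)*(-3084 - 45274) = ((-2 + 5*(-68)) - 44727)*(-3084 - 45274) = ((-2 - 340) - 44727)*(-48358) = (-342 - 44727)*(-48358) = -45069*(-48358) = 2179446702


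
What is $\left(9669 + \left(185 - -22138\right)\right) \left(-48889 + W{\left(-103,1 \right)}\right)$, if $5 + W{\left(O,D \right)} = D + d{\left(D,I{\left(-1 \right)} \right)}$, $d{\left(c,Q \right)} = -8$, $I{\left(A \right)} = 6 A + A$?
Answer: $-1564440792$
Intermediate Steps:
$I{\left(A \right)} = 7 A$
$W{\left(O,D \right)} = -13 + D$ ($W{\left(O,D \right)} = -5 + \left(D - 8\right) = -5 + \left(-8 + D\right) = -13 + D$)
$\left(9669 + \left(185 - -22138\right)\right) \left(-48889 + W{\left(-103,1 \right)}\right) = \left(9669 + \left(185 - -22138\right)\right) \left(-48889 + \left(-13 + 1\right)\right) = \left(9669 + \left(185 + 22138\right)\right) \left(-48889 - 12\right) = \left(9669 + 22323\right) \left(-48901\right) = 31992 \left(-48901\right) = -1564440792$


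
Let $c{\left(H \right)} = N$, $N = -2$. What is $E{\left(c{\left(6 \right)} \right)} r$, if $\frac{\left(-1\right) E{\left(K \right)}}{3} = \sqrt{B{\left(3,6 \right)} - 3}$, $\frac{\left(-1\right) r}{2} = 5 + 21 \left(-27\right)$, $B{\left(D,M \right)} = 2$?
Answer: $- 3372 i \approx - 3372.0 i$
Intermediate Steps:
$c{\left(H \right)} = -2$
$r = 1124$ ($r = - 2 \left(5 + 21 \left(-27\right)\right) = - 2 \left(5 - 567\right) = \left(-2\right) \left(-562\right) = 1124$)
$E{\left(K \right)} = - 3 i$ ($E{\left(K \right)} = - 3 \sqrt{2 - 3} = - 3 \sqrt{-1} = - 3 i$)
$E{\left(c{\left(6 \right)} \right)} r = - 3 i 1124 = - 3372 i$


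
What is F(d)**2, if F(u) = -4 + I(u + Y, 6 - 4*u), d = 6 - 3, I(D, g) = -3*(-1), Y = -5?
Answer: 1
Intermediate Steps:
I(D, g) = 3
d = 3
F(u) = -1 (F(u) = -4 + 3 = -1)
F(d)**2 = (-1)**2 = 1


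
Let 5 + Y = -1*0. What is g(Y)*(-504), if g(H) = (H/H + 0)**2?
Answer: -504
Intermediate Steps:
Y = -5 (Y = -5 - 1*0 = -5 + 0 = -5)
g(H) = 1 (g(H) = (1 + 0)**2 = 1**2 = 1)
g(Y)*(-504) = 1*(-504) = -504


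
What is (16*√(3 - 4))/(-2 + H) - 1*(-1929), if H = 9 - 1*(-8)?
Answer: 1929 + 16*I/15 ≈ 1929.0 + 1.0667*I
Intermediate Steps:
H = 17 (H = 9 + 8 = 17)
(16*√(3 - 4))/(-2 + H) - 1*(-1929) = (16*√(3 - 4))/(-2 + 17) - 1*(-1929) = (16*√(-1))/15 + 1929 = (16*I)*(1/15) + 1929 = 16*I/15 + 1929 = 1929 + 16*I/15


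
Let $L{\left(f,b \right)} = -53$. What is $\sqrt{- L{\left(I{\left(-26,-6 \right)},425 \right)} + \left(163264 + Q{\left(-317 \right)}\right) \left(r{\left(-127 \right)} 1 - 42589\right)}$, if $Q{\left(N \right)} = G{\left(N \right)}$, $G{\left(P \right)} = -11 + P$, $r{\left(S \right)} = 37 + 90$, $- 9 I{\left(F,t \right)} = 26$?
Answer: $i \sqrt{6918588379} \approx 83178.0 i$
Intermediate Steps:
$I{\left(F,t \right)} = - \frac{26}{9}$ ($I{\left(F,t \right)} = \left(- \frac{1}{9}\right) 26 = - \frac{26}{9}$)
$r{\left(S \right)} = 127$
$Q{\left(N \right)} = -11 + N$
$\sqrt{- L{\left(I{\left(-26,-6 \right)},425 \right)} + \left(163264 + Q{\left(-317 \right)}\right) \left(r{\left(-127 \right)} 1 - 42589\right)} = \sqrt{\left(-1\right) \left(-53\right) + \left(163264 - 328\right) \left(127 \cdot 1 - 42589\right)} = \sqrt{53 + \left(163264 - 328\right) \left(127 - 42589\right)} = \sqrt{53 + 162936 \left(-42462\right)} = \sqrt{53 - 6918588432} = \sqrt{-6918588379} = i \sqrt{6918588379}$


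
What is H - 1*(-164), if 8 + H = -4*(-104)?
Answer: 572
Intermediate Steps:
H = 408 (H = -8 - 4*(-104) = -8 + 416 = 408)
H - 1*(-164) = 408 - 1*(-164) = 408 + 164 = 572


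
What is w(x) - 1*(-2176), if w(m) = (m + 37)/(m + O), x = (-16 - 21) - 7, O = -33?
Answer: 23937/11 ≈ 2176.1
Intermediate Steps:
x = -44 (x = -37 - 7 = -44)
w(m) = (37 + m)/(-33 + m) (w(m) = (m + 37)/(m - 33) = (37 + m)/(-33 + m))
w(x) - 1*(-2176) = (37 - 44)/(-33 - 44) - 1*(-2176) = -7/(-77) + 2176 = -1/77*(-7) + 2176 = 1/11 + 2176 = 23937/11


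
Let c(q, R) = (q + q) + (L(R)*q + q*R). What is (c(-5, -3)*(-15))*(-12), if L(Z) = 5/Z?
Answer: 2400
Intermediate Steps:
c(q, R) = 2*q + R*q + 5*q/R (c(q, R) = (q + q) + ((5/R)*q + q*R) = 2*q + (5*q/R + R*q) = 2*q + (R*q + 5*q/R) = 2*q + R*q + 5*q/R)
(c(-5, -3)*(-15))*(-12) = (-5*(5 - 3*(2 - 3))/(-3)*(-15))*(-12) = (-5*(-⅓)*(5 - 3*(-1))*(-15))*(-12) = (-5*(-⅓)*(5 + 3)*(-15))*(-12) = (-5*(-⅓)*8*(-15))*(-12) = ((40/3)*(-15))*(-12) = -200*(-12) = 2400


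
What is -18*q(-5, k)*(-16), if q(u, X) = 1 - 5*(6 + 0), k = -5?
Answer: -8352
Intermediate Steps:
q(u, X) = -29 (q(u, X) = 1 - 5*6 = 1 - 30 = -29)
-18*q(-5, k)*(-16) = -18*(-29)*(-16) = 522*(-16) = -8352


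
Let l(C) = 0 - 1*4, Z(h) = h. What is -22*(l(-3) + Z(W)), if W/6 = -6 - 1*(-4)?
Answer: 352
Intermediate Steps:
W = -12 (W = 6*(-6 - 1*(-4)) = 6*(-6 + 4) = 6*(-2) = -12)
l(C) = -4 (l(C) = 0 - 4 = -4)
-22*(l(-3) + Z(W)) = -22*(-4 - 12) = -22*(-16) = 352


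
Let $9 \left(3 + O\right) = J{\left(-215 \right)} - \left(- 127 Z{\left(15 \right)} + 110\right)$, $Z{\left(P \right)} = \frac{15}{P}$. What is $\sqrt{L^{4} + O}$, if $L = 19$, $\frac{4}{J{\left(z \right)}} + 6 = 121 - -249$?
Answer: $\frac{\sqrt{1079179010}}{91} \approx 361.0$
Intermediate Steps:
$J{\left(z \right)} = \frac{1}{91}$ ($J{\left(z \right)} = \frac{4}{-6 + \left(121 - -249\right)} = \frac{4}{-6 + \left(121 + 249\right)} = \frac{4}{-6 + 370} = \frac{4}{364} = 4 \cdot \frac{1}{364} = \frac{1}{91}$)
$O = - \frac{101}{91}$ ($O = -3 + \frac{\frac{1}{91} - \left(- 127 \cdot \frac{15}{15} + 110\right)}{9} = -3 + \frac{\frac{1}{91} - \left(- 127 \cdot 15 \cdot \frac{1}{15} + 110\right)}{9} = -3 + \frac{\frac{1}{91} - \left(\left(-127\right) 1 + 110\right)}{9} = -3 + \frac{\frac{1}{91} - \left(-127 + 110\right)}{9} = -3 + \frac{\frac{1}{91} - -17}{9} = -3 + \frac{\frac{1}{91} + 17}{9} = -3 + \frac{1}{9} \cdot \frac{1548}{91} = -3 + \frac{172}{91} = - \frac{101}{91} \approx -1.1099$)
$\sqrt{L^{4} + O} = \sqrt{19^{4} - \frac{101}{91}} = \sqrt{130321 - \frac{101}{91}} = \sqrt{\frac{11859110}{91}} = \frac{\sqrt{1079179010}}{91}$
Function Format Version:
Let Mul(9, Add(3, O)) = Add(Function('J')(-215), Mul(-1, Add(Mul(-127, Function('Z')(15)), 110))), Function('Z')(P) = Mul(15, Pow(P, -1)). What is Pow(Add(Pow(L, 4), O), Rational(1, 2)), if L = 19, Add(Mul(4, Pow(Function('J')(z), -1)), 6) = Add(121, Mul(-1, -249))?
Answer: Mul(Rational(1, 91), Pow(1079179010, Rational(1, 2))) ≈ 361.00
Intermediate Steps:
Function('J')(z) = Rational(1, 91) (Function('J')(z) = Mul(4, Pow(Add(-6, Add(121, Mul(-1, -249))), -1)) = Mul(4, Pow(Add(-6, Add(121, 249)), -1)) = Mul(4, Pow(Add(-6, 370), -1)) = Mul(4, Pow(364, -1)) = Mul(4, Rational(1, 364)) = Rational(1, 91))
O = Rational(-101, 91) (O = Add(-3, Mul(Rational(1, 9), Add(Rational(1, 91), Mul(-1, Add(Mul(-127, Mul(15, Pow(15, -1))), 110))))) = Add(-3, Mul(Rational(1, 9), Add(Rational(1, 91), Mul(-1, Add(Mul(-127, Mul(15, Rational(1, 15))), 110))))) = Add(-3, Mul(Rational(1, 9), Add(Rational(1, 91), Mul(-1, Add(Mul(-127, 1), 110))))) = Add(-3, Mul(Rational(1, 9), Add(Rational(1, 91), Mul(-1, Add(-127, 110))))) = Add(-3, Mul(Rational(1, 9), Add(Rational(1, 91), Mul(-1, -17)))) = Add(-3, Mul(Rational(1, 9), Add(Rational(1, 91), 17))) = Add(-3, Mul(Rational(1, 9), Rational(1548, 91))) = Add(-3, Rational(172, 91)) = Rational(-101, 91) ≈ -1.1099)
Pow(Add(Pow(L, 4), O), Rational(1, 2)) = Pow(Add(Pow(19, 4), Rational(-101, 91)), Rational(1, 2)) = Pow(Add(130321, Rational(-101, 91)), Rational(1, 2)) = Pow(Rational(11859110, 91), Rational(1, 2)) = Mul(Rational(1, 91), Pow(1079179010, Rational(1, 2)))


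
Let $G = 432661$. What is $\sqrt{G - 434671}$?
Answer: $i \sqrt{2010} \approx 44.833 i$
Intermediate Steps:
$\sqrt{G - 434671} = \sqrt{432661 - 434671} = \sqrt{-2010} = i \sqrt{2010}$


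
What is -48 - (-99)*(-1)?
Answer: -147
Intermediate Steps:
-48 - (-99)*(-1) = -48 - 33*3 = -48 - 99 = -147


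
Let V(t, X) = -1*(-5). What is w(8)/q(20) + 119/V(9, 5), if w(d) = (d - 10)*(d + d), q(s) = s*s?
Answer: 593/25 ≈ 23.720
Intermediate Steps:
V(t, X) = 5
q(s) = s²
w(d) = 2*d*(-10 + d) (w(d) = (-10 + d)*(2*d) = 2*d*(-10 + d))
w(8)/q(20) + 119/V(9, 5) = (2*8*(-10 + 8))/(20²) + 119/5 = (2*8*(-2))/400 + 119*(⅕) = -32*1/400 + 119/5 = -2/25 + 119/5 = 593/25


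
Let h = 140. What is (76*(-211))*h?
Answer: -2245040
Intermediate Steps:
(76*(-211))*h = (76*(-211))*140 = -16036*140 = -2245040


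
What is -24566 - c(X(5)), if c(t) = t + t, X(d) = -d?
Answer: -24556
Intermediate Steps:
c(t) = 2*t
-24566 - c(X(5)) = -24566 - 2*(-1*5) = -24566 - 2*(-5) = -24566 - 1*(-10) = -24566 + 10 = -24556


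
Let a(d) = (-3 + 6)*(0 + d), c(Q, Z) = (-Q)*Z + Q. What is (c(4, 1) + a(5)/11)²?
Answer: 225/121 ≈ 1.8595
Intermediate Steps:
c(Q, Z) = Q - Q*Z (c(Q, Z) = -Q*Z + Q = Q - Q*Z)
a(d) = 3*d
(c(4, 1) + a(5)/11)² = (4*(1 - 1*1) + (3*5)/11)² = (4*(1 - 1) + 15*(1/11))² = (4*0 + 15/11)² = (0 + 15/11)² = (15/11)² = 225/121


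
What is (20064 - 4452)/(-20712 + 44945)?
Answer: 15612/24233 ≈ 0.64425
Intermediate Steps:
(20064 - 4452)/(-20712 + 44945) = 15612/24233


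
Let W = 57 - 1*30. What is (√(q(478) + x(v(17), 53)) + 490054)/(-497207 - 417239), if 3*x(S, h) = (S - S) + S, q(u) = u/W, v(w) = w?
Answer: -245027/457223 - √1893/8230014 ≈ -0.53591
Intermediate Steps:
W = 27 (W = 57 - 30 = 27)
q(u) = u/27
x(S, h) = S/3 (x(S, h) = ((S - S) + S)/3 = (0 + S)/3 = S/3)
(√(q(478) + x(v(17), 53)) + 490054)/(-497207 - 417239) = (√((1/27)*478 + (⅓)*17) + 490054)/(-497207 - 417239) = (√(478/27 + 17/3) + 490054)/(-914446) = (√(631/27) + 490054)*(-1/914446) = (√1893/9 + 490054)*(-1/914446) = (490054 + √1893/9)*(-1/914446) = -245027/457223 - √1893/8230014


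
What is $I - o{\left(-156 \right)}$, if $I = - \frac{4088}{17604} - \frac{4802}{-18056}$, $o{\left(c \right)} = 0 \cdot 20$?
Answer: $\frac{1340185}{39732228} \approx 0.03373$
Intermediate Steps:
$o{\left(c \right)} = 0$
$I = \frac{1340185}{39732228}$ ($I = \left(-4088\right) \frac{1}{17604} - - \frac{2401}{9028} = - \frac{1022}{4401} + \frac{2401}{9028} = \frac{1340185}{39732228} \approx 0.03373$)
$I - o{\left(-156 \right)} = \frac{1340185}{39732228} - 0 = \frac{1340185}{39732228} + 0 = \frac{1340185}{39732228}$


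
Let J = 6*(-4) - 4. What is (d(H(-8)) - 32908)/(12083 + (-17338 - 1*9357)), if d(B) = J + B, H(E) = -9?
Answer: 32945/14612 ≈ 2.2547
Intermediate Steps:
J = -28 (J = -24 - 4 = -28)
d(B) = -28 + B
(d(H(-8)) - 32908)/(12083 + (-17338 - 1*9357)) = ((-28 - 9) - 32908)/(12083 + (-17338 - 1*9357)) = (-37 - 32908)/(12083 + (-17338 - 9357)) = -32945/(12083 - 26695) = -32945/(-14612) = -32945*(-1/14612) = 32945/14612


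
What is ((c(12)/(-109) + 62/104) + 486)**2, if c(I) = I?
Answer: 7603271304409/32126224 ≈ 2.3667e+5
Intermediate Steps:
((c(12)/(-109) + 62/104) + 486)**2 = ((12/(-109) + 62/104) + 486)**2 = ((12*(-1/109) + 62*(1/104)) + 486)**2 = ((-12/109 + 31/52) + 486)**2 = (2755/5668 + 486)**2 = (2757403/5668)**2 = 7603271304409/32126224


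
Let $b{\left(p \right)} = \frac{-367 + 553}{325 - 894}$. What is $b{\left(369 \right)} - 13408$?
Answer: $- \frac{7629338}{569} \approx -13408.0$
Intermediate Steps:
$b{\left(p \right)} = - \frac{186}{569}$ ($b{\left(p \right)} = \frac{186}{-569} = 186 \left(- \frac{1}{569}\right) = - \frac{186}{569}$)
$b{\left(369 \right)} - 13408 = - \frac{186}{569} - 13408 = - \frac{7629338}{569}$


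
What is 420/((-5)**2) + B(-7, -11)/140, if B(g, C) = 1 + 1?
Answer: 1177/70 ≈ 16.814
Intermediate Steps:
B(g, C) = 2
420/((-5)**2) + B(-7, -11)/140 = 420/((-5)**2) + 2/140 = 420/25 + 2*(1/140) = 420*(1/25) + 1/70 = 84/5 + 1/70 = 1177/70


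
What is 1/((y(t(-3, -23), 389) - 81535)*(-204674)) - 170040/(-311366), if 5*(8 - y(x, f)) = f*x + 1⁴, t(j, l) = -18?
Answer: 6971585869904735/12765906879124828 ≈ 0.54611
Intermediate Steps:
y(x, f) = 39/5 - f*x/5 (y(x, f) = 8 - (f*x + 1⁴)/5 = 8 - (f*x + 1)/5 = 8 - (1 + f*x)/5 = 8 + (-⅕ - f*x/5) = 39/5 - f*x/5)
1/((y(t(-3, -23), 389) - 81535)*(-204674)) - 170040/(-311366) = 1/((39/5 - ⅕*389*(-18)) - 81535*(-204674)) - 170040/(-311366) = -1/204674/((39/5 + 7002/5) - 81535) - 170040*(-1/311366) = -1/204674/(7041/5 - 81535) + 85020/155683 = -1/204674/(-400634/5) + 85020/155683 = -5/400634*(-1/204674) + 85020/155683 = 5/81999363316 + 85020/155683 = 6971585869904735/12765906879124828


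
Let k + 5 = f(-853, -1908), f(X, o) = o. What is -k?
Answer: 1913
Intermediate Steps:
k = -1913 (k = -5 - 1908 = -1913)
-k = -1*(-1913) = 1913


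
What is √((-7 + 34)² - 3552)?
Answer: I*√2823 ≈ 53.132*I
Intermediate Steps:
√((-7 + 34)² - 3552) = √(27² - 3552) = √(729 - 3552) = √(-2823) = I*√2823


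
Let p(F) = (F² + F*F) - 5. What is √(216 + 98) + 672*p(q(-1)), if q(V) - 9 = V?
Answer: 82656 + √314 ≈ 82674.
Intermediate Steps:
q(V) = 9 + V
p(F) = -5 + 2*F² (p(F) = (F² + F²) - 5 = 2*F² - 5 = -5 + 2*F²)
√(216 + 98) + 672*p(q(-1)) = √(216 + 98) + 672*(-5 + 2*(9 - 1)²) = √314 + 672*(-5 + 2*8²) = √314 + 672*(-5 + 2*64) = √314 + 672*(-5 + 128) = √314 + 672*123 = √314 + 82656 = 82656 + √314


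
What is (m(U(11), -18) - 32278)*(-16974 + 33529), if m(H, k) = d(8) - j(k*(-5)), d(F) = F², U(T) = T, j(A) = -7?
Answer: -533186885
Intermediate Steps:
m(H, k) = 71 (m(H, k) = 8² - 1*(-7) = 64 + 7 = 71)
(m(U(11), -18) - 32278)*(-16974 + 33529) = (71 - 32278)*(-16974 + 33529) = -32207*16555 = -533186885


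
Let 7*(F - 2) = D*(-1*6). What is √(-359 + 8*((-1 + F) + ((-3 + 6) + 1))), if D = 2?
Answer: I*√16303/7 ≈ 18.24*I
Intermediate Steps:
F = 2/7 (F = 2 + (2*(-1*6))/7 = 2 + (2*(-6))/7 = 2 + (⅐)*(-12) = 2 - 12/7 = 2/7 ≈ 0.28571)
√(-359 + 8*((-1 + F) + ((-3 + 6) + 1))) = √(-359 + 8*((-1 + 2/7) + ((-3 + 6) + 1))) = √(-359 + 8*(-5/7 + (3 + 1))) = √(-359 + 8*(-5/7 + 4)) = √(-359 + 8*(23/7)) = √(-359 + 184/7) = √(-2329/7) = I*√16303/7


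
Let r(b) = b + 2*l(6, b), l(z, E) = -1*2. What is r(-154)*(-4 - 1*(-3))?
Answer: 158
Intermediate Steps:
l(z, E) = -2
r(b) = -4 + b (r(b) = b + 2*(-2) = b - 4 = -4 + b)
r(-154)*(-4 - 1*(-3)) = (-4 - 154)*(-4 - 1*(-3)) = -158*(-4 + 3) = -158*(-1) = 158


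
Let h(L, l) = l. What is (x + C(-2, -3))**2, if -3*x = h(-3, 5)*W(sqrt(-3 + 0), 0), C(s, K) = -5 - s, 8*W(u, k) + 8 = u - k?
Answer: 949/576 + 5*I*sqrt(3)/9 ≈ 1.6476 + 0.96225*I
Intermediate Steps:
W(u, k) = -1 - k/8 + u/8 (W(u, k) = -1 + (u - k)/8 = -1 + (-k/8 + u/8) = -1 - k/8 + u/8)
x = 5/3 - 5*I*sqrt(3)/24 (x = -5*(-1 - 1/8*0 + sqrt(-3 + 0)/8)/3 = -5*(-1 + 0 + sqrt(-3)/8)/3 = -5*(-1 + 0 + (I*sqrt(3))/8)/3 = -5*(-1 + 0 + I*sqrt(3)/8)/3 = -5*(-1 + I*sqrt(3)/8)/3 = -(-5 + 5*I*sqrt(3)/8)/3 = 5/3 - 5*I*sqrt(3)/24 ≈ 1.6667 - 0.36084*I)
(x + C(-2, -3))**2 = ((5/3 - 5*I*sqrt(3)/24) + (-5 - 1*(-2)))**2 = ((5/3 - 5*I*sqrt(3)/24) + (-5 + 2))**2 = ((5/3 - 5*I*sqrt(3)/24) - 3)**2 = (-4/3 - 5*I*sqrt(3)/24)**2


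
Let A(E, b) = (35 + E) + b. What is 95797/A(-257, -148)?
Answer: -95797/370 ≈ -258.91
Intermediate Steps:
A(E, b) = 35 + E + b
95797/A(-257, -148) = 95797/(35 - 257 - 148) = 95797/(-370) = 95797*(-1/370) = -95797/370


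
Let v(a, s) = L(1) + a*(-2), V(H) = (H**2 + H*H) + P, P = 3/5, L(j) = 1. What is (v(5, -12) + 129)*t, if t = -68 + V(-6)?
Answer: 552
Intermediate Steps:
P = 3/5 (P = 3*(1/5) = 3/5 ≈ 0.60000)
V(H) = 3/5 + 2*H**2 (V(H) = (H**2 + H*H) + 3/5 = (H**2 + H**2) + 3/5 = 2*H**2 + 3/5 = 3/5 + 2*H**2)
v(a, s) = 1 - 2*a (v(a, s) = 1 + a*(-2) = 1 - 2*a)
t = 23/5 (t = -68 + (3/5 + 2*(-6)**2) = -68 + (3/5 + 2*36) = -68 + (3/5 + 72) = -68 + 363/5 = 23/5 ≈ 4.6000)
(v(5, -12) + 129)*t = ((1 - 2*5) + 129)*(23/5) = ((1 - 10) + 129)*(23/5) = (-9 + 129)*(23/5) = 120*(23/5) = 552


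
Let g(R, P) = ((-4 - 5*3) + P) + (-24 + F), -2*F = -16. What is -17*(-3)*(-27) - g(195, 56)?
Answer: -1398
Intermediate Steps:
F = 8 (F = -1/2*(-16) = 8)
g(R, P) = -35 + P (g(R, P) = ((-4 - 5*3) + P) + (-24 + 8) = ((-4 - 15) + P) - 16 = (-19 + P) - 16 = -35 + P)
-17*(-3)*(-27) - g(195, 56) = -17*(-3)*(-27) - (-35 + 56) = 51*(-27) - 1*21 = -1377 - 21 = -1398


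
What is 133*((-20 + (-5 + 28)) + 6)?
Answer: 1197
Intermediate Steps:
133*((-20 + (-5 + 28)) + 6) = 133*((-20 + 23) + 6) = 133*(3 + 6) = 133*9 = 1197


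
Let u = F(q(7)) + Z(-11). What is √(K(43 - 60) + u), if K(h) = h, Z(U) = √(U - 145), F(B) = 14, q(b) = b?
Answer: √(-3 + 2*I*√39) ≈ 2.2187 + 2.8147*I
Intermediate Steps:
Z(U) = √(-145 + U)
u = 14 + 2*I*√39 (u = 14 + √(-145 - 11) = 14 + √(-156) = 14 + 2*I*√39 ≈ 14.0 + 12.49*I)
√(K(43 - 60) + u) = √((43 - 60) + (14 + 2*I*√39)) = √(-17 + (14 + 2*I*√39)) = √(-3 + 2*I*√39)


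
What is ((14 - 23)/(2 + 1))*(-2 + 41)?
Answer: -117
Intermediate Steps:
((14 - 23)/(2 + 1))*(-2 + 41) = -9/3*39 = -9*1/3*39 = -3*39 = -117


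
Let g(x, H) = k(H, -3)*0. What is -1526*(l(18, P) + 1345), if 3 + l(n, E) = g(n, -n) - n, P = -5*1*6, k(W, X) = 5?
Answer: -2020424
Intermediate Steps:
g(x, H) = 0 (g(x, H) = 5*0 = 0)
P = -30 (P = -5*6 = -30)
l(n, E) = -3 - n (l(n, E) = -3 + (0 - n) = -3 - n)
-1526*(l(18, P) + 1345) = -1526*((-3 - 1*18) + 1345) = -1526*((-3 - 18) + 1345) = -1526*(-21 + 1345) = -1526*1324 = -2020424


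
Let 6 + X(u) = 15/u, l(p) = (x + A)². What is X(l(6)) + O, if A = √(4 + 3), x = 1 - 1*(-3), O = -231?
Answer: -6284/27 - 40*√7/27 ≈ -236.66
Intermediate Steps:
x = 4 (x = 1 + 3 = 4)
A = √7 ≈ 2.6458
l(p) = (4 + √7)²
X(u) = -6 + 15/u
X(l(6)) + O = (-6 + 15/((4 + √7)²)) - 231 = (-6 + 15/(4 + √7)²) - 231 = -237 + 15/(4 + √7)²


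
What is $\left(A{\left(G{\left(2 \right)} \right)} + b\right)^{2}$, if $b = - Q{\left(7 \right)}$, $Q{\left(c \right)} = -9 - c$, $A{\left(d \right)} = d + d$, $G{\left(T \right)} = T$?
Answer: $400$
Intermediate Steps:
$A{\left(d \right)} = 2 d$
$b = 16$ ($b = - (-9 - 7) = \left(-1\right) \left(-16\right) = 16$)
$\left(A{\left(G{\left(2 \right)} \right)} + b\right)^{2} = \left(2 \cdot 2 + 16\right)^{2} = \left(4 + 16\right)^{2} = 20^{2} = 400$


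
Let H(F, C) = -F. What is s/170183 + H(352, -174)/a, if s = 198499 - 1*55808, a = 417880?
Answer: 7445976333/8889509005 ≈ 0.83761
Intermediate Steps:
s = 142691 (s = 198499 - 55808 = 142691)
s/170183 + H(352, -174)/a = 142691/170183 - 1*352/417880 = 142691*(1/170183) - 352*1/417880 = 142691/170183 - 44/52235 = 7445976333/8889509005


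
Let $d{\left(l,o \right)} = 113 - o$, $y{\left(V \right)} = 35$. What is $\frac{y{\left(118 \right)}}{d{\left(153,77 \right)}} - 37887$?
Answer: $- \frac{1363897}{36} \approx -37886.0$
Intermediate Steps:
$\frac{y{\left(118 \right)}}{d{\left(153,77 \right)}} - 37887 = \frac{35}{113 - 77} - 37887 = \frac{35}{36} - 37887 = - \frac{1363897}{36}$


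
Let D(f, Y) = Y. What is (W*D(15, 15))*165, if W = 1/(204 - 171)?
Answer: 75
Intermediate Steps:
W = 1/33 ≈ 0.030303
(W*D(15, 15))*165 = ((1/33)*15)*165 = (5/11)*165 = 75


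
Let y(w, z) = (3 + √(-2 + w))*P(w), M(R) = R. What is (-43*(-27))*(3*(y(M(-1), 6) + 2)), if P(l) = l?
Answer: -3483 - 3483*I*√3 ≈ -3483.0 - 6032.7*I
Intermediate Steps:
y(w, z) = w*(3 + √(-2 + w)) (y(w, z) = (3 + √(-2 + w))*w = w*(3 + √(-2 + w)))
(-43*(-27))*(3*(y(M(-1), 6) + 2)) = (-43*(-27))*(3*(-(3 + √(-2 - 1)) + 2)) = 1161*(3*(-(3 + √(-3)) + 2)) = 1161*(3*(-(3 + I*√3) + 2)) = 1161*(3*((-3 - I*√3) + 2)) = 1161*(3*(-1 - I*√3)) = 1161*(-3 - 3*I*√3) = -3483 - 3483*I*√3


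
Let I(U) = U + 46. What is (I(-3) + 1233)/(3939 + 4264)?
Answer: 1276/8203 ≈ 0.15555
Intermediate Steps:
I(U) = 46 + U
(I(-3) + 1233)/(3939 + 4264) = ((46 - 3) + 1233)/(3939 + 4264) = (43 + 1233)/8203 = 1276*(1/8203) = 1276/8203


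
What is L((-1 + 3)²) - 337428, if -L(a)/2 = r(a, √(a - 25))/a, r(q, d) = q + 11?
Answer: -674871/2 ≈ -3.3744e+5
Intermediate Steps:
r(q, d) = 11 + q
L(a) = -2*(11 + a)/a
L((-1 + 3)²) - 337428 = (-2 - 22/(-1 + 3)²) - 337428 = (-2 - 22/(2²)) - 337428 = (-2 - 22/4) - 337428 = (-2 - 22*¼) - 337428 = (-2 - 11/2) - 337428 = -15/2 - 337428 = -674871/2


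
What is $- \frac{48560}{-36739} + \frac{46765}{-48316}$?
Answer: $\frac{13364375}{37767692} \approx 0.35386$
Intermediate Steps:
$- \frac{48560}{-36739} + \frac{46765}{-48316} = \left(-48560\right) \left(- \frac{1}{36739}\right) + 46765 \left(- \frac{1}{48316}\right) = \frac{48560}{36739} - \frac{995}{1028} = \frac{13364375}{37767692}$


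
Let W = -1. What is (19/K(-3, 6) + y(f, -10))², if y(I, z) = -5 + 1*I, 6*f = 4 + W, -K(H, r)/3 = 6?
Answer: 2500/81 ≈ 30.864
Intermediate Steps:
K(H, r) = -18 (K(H, r) = -3*6 = -18)
f = ½ (f = (4 - 1)/6 = (⅙)*3 = ½ ≈ 0.50000)
y(I, z) = -5 + I
(19/K(-3, 6) + y(f, -10))² = (19/(-18) + (-5 + ½))² = (19*(-1/18) - 9/2)² = (-19/18 - 9/2)² = (-50/9)² = 2500/81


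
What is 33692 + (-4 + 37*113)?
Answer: 37869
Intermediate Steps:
33692 + (-4 + 37*113) = 33692 + (-4 + 4181) = 33692 + 4177 = 37869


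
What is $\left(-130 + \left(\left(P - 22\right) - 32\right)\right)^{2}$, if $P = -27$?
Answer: $44521$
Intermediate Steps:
$\left(-130 + \left(\left(P - 22\right) - 32\right)\right)^{2} = \left(-130 - 81\right)^{2} = \left(-211\right)^{2} = 44521$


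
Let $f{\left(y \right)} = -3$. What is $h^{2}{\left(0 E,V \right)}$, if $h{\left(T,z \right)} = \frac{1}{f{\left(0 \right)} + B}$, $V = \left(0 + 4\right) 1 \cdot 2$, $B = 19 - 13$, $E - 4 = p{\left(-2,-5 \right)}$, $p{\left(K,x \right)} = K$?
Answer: $\frac{1}{9} \approx 0.11111$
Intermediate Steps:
$E = 2$ ($E = 4 - 2 = 2$)
$B = 6$ ($B = 19 - 13 = 6$)
$V = 8$ ($V = 4 \cdot 1 \cdot 2 = 4 \cdot 2 = 8$)
$h{\left(T,z \right)} = \frac{1}{3}$ ($h{\left(T,z \right)} = \frac{1}{-3 + 6} = \frac{1}{3}$)
$h^{2}{\left(0 E,V \right)} = \left(\frac{1}{3}\right)^{2} = \frac{1}{9}$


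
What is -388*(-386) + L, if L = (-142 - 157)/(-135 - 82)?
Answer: 32499955/217 ≈ 1.4977e+5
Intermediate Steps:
L = 299/217 (L = -299/(-217) = -299*(-1/217) = 299/217 ≈ 1.3779)
-388*(-386) + L = -388*(-386) + 299/217 = 149768 + 299/217 = 32499955/217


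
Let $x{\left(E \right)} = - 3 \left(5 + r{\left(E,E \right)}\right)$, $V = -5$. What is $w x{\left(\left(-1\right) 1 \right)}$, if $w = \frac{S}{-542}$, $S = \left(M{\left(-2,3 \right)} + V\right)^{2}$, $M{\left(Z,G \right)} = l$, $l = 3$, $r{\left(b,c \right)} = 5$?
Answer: $\frac{60}{271} \approx 0.2214$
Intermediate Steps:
$M{\left(Z,G \right)} = 3$
$S = 4$ ($S = \left(3 - 5\right)^{2} = \left(-2\right)^{2} = 4$)
$x{\left(E \right)} = -30$ ($x{\left(E \right)} = - 3 \left(5 + 5\right) = \left(-3\right) 10 = -30$)
$w = - \frac{2}{271}$ ($w = \frac{4}{-542} = 4 \left(- \frac{1}{542}\right) = - \frac{2}{271} \approx -0.0073801$)
$w x{\left(\left(-1\right) 1 \right)} = \left(- \frac{2}{271}\right) \left(-30\right) = \frac{60}{271}$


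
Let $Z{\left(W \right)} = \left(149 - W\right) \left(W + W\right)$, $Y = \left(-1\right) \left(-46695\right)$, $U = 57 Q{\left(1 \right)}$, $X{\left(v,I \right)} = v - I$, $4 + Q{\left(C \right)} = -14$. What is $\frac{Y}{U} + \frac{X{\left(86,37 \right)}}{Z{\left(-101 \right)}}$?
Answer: $- \frac{393024629}{8635500} \approx -45.513$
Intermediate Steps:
$Q{\left(C \right)} = -18$ ($Q{\left(C \right)} = -4 - 14 = -18$)
$U = -1026$ ($U = 57 \left(-18\right) = -1026$)
$Y = 46695$
$Z{\left(W \right)} = 2 W \left(149 - W\right)$ ($Z{\left(W \right)} = \left(149 - W\right) 2 W = 2 W \left(149 - W\right)$)
$\frac{Y}{U} + \frac{X{\left(86,37 \right)}}{Z{\left(-101 \right)}} = \frac{46695}{-1026} + \frac{86 - 37}{2 \left(-101\right) \left(149 - -101\right)} = 46695 \left(- \frac{1}{1026}\right) + \frac{86 - 37}{2 \left(-101\right) \left(149 + 101\right)} = - \frac{15565}{342} + \frac{49}{2 \left(-101\right) 250} = - \frac{15565}{342} + \frac{49}{-50500} = - \frac{15565}{342} + 49 \left(- \frac{1}{50500}\right) = - \frac{15565}{342} - \frac{49}{50500} = - \frac{393024629}{8635500}$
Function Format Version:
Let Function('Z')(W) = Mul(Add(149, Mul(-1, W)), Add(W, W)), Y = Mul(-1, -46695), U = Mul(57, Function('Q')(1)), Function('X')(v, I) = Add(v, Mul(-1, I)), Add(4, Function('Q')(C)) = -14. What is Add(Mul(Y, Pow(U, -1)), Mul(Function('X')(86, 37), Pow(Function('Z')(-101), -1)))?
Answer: Rational(-393024629, 8635500) ≈ -45.513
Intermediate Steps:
Function('Q')(C) = -18 (Function('Q')(C) = Add(-4, -14) = -18)
U = -1026 (U = Mul(57, -18) = -1026)
Y = 46695
Function('Z')(W) = Mul(2, W, Add(149, Mul(-1, W))) (Function('Z')(W) = Mul(Add(149, Mul(-1, W)), Mul(2, W)) = Mul(2, W, Add(149, Mul(-1, W))))
Add(Mul(Y, Pow(U, -1)), Mul(Function('X')(86, 37), Pow(Function('Z')(-101), -1))) = Add(Mul(46695, Pow(-1026, -1)), Mul(Add(86, Mul(-1, 37)), Pow(Mul(2, -101, Add(149, Mul(-1, -101))), -1))) = Add(Mul(46695, Rational(-1, 1026)), Mul(Add(86, -37), Pow(Mul(2, -101, Add(149, 101)), -1))) = Add(Rational(-15565, 342), Mul(49, Pow(Mul(2, -101, 250), -1))) = Add(Rational(-15565, 342), Mul(49, Pow(-50500, -1))) = Add(Rational(-15565, 342), Mul(49, Rational(-1, 50500))) = Add(Rational(-15565, 342), Rational(-49, 50500)) = Rational(-393024629, 8635500)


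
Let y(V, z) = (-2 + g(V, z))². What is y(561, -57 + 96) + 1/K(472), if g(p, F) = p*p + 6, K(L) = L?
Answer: 46752461695001/472 ≈ 9.9052e+10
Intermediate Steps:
g(p, F) = 6 + p² (g(p, F) = p² + 6 = 6 + p²)
y(V, z) = (4 + V²)² (y(V, z) = (-2 + (6 + V²))² = (4 + V²)²)
y(561, -57 + 96) + 1/K(472) = (4 + 561²)² + 1/472 = (4 + 314721)² + 1/472 = 314725² + 1/472 = 99051825625 + 1/472 = 46752461695001/472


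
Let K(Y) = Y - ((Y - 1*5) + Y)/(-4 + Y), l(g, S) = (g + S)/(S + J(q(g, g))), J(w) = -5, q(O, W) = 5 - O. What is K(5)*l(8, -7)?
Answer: 0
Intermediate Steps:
l(g, S) = (S + g)/(-5 + S) (l(g, S) = (g + S)/(S - 5) = (S + g)/(-5 + S))
K(Y) = Y - (-5 + 2*Y)/(-4 + Y) (K(Y) = Y - ((Y - 5) + Y)/(-4 + Y) = Y - ((-5 + Y) + Y)/(-4 + Y) = Y - (-5 + 2*Y)/(-4 + Y))
K(5)*l(8, -7) = ((5 + 5² - 6*5)/(-4 + 5))*((-7 + 8)/(-5 - 7)) = ((5 + 25 - 30)/1)*(1/(-12)) = (1*0)*(-1/12*1) = 0*(-1/12) = 0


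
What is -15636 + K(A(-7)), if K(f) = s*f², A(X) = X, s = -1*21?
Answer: -16665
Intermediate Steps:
s = -21
K(f) = -21*f²
-15636 + K(A(-7)) = -15636 - 21*(-7)² = -15636 - 21*49 = -15636 - 1029 = -16665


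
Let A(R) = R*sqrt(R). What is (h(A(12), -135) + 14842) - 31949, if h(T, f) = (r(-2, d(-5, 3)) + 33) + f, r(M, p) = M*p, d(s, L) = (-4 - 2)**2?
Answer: -17281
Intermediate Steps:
A(R) = R**(3/2)
d(s, L) = 36 (d(s, L) = (-6)**2 = 36)
h(T, f) = -39 + f (h(T, f) = (-2*36 + 33) + f = (-72 + 33) + f = -39 + f)
(h(A(12), -135) + 14842) - 31949 = ((-39 - 135) + 14842) - 31949 = (-174 + 14842) - 31949 = 14668 - 31949 = -17281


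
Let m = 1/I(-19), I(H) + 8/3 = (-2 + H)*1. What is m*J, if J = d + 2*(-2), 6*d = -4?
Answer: 14/71 ≈ 0.19718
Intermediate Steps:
I(H) = -14/3 + H (I(H) = -8/3 + (-2 + H)*1 = -8/3 + (-2 + H) = -14/3 + H)
d = -2/3 (d = (1/6)*(-4) = -2/3 ≈ -0.66667)
m = -3/71 (m = 1/(-14/3 - 19) = 1/(-71/3) = -3/71 ≈ -0.042253)
J = -14/3 (J = -2/3 + 2*(-2) = -2/3 - 4 = -14/3 ≈ -4.6667)
m*J = -3/71*(-14/3) = 14/71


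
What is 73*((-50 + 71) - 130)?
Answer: -7957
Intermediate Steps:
73*((-50 + 71) - 130) = 73*(21 - 130) = 73*(-109) = -7957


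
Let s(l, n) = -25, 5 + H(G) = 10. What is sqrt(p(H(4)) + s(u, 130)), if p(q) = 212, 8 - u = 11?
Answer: sqrt(187) ≈ 13.675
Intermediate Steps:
u = -3 (u = 8 - 1*11 = 8 - 11 = -3)
H(G) = 5 (H(G) = -5 + 10 = 5)
sqrt(p(H(4)) + s(u, 130)) = sqrt(212 - 25) = sqrt(187)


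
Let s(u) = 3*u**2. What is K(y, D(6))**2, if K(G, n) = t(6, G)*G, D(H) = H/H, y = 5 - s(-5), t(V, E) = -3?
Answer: 44100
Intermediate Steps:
y = -70 (y = 5 - 3*(-5)**2 = 5 - 3*25 = 5 - 1*75 = 5 - 75 = -70)
D(H) = 1
K(G, n) = -3*G
K(y, D(6))**2 = (-3*(-70))**2 = 210**2 = 44100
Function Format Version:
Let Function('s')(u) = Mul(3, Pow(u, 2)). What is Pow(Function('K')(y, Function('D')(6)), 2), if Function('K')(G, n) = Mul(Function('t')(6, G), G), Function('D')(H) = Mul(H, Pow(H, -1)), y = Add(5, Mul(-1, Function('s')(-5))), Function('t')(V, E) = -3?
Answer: 44100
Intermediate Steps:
y = -70 (y = Add(5, Mul(-1, Mul(3, Pow(-5, 2)))) = Add(5, Mul(-1, Mul(3, 25))) = Add(5, Mul(-1, 75)) = Add(5, -75) = -70)
Function('D')(H) = 1
Function('K')(G, n) = Mul(-3, G)
Pow(Function('K')(y, Function('D')(6)), 2) = Pow(Mul(-3, -70), 2) = Pow(210, 2) = 44100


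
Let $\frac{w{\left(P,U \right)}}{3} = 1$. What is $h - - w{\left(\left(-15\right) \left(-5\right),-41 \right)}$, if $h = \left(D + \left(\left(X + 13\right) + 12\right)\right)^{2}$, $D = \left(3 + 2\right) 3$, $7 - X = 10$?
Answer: $1372$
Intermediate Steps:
$X = -3$ ($X = 7 - 10 = -3$)
$w{\left(P,U \right)} = 3$ ($w{\left(P,U \right)} = 3 \cdot 1 = 3$)
$D = 15$ ($D = 5 \cdot 3 = 15$)
$h = 1369$ ($h = \left(15 + \left(\left(-3 + 13\right) + 12\right)\right)^{2} = \left(15 + \left(10 + 12\right)\right)^{2} = \left(15 + 22\right)^{2} = 37^{2} = 1369$)
$h - - w{\left(\left(-15\right) \left(-5\right),-41 \right)} = 1369 - \left(-1\right) 3 = 1369 - -3 = 1369 + 3 = 1372$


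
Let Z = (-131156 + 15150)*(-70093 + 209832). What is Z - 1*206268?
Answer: -16210768702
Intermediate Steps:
Z = -16210562434 (Z = -116006*139739 = -16210562434)
Z - 1*206268 = -16210562434 - 1*206268 = -16210562434 - 206268 = -16210768702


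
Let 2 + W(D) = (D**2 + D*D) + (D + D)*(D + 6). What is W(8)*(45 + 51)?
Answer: 33600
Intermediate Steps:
W(D) = -2 + 2*D**2 + 2*D*(6 + D) (W(D) = -2 + ((D**2 + D*D) + (D + D)*(D + 6)) = -2 + ((D**2 + D**2) + (2*D)*(6 + D)) = -2 + (2*D**2 + 2*D*(6 + D)) = -2 + 2*D**2 + 2*D*(6 + D))
W(8)*(45 + 51) = (-2 + 4*8**2 + 12*8)*(45 + 51) = (-2 + 4*64 + 96)*96 = (-2 + 256 + 96)*96 = 350*96 = 33600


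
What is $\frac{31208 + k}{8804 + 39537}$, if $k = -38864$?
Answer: $- \frac{7656}{48341} \approx -0.15837$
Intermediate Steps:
$\frac{31208 + k}{8804 + 39537} = \frac{31208 - 38864}{8804 + 39537} = - \frac{7656}{48341}$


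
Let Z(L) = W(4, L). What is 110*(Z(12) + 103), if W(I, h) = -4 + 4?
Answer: 11330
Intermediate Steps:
W(I, h) = 0
Z(L) = 0
110*(Z(12) + 103) = 110*(0 + 103) = 110*103 = 11330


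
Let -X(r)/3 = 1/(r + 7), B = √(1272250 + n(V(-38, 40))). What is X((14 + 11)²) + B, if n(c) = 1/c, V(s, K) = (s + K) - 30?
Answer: -3/632 + 3*√27706777/14 ≈ 1127.9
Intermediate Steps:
V(s, K) = -30 + K + s (V(s, K) = (K + s) - 30 = -30 + K + s)
B = 3*√27706777/14 (B = √(1272250 + 1/(-30 + 40 - 38)) = √(1272250 + 1/(-28)) = √(1272250 - 1/28) = √(35622999/28) = 3*√27706777/14 ≈ 1127.9)
X(r) = -3/(7 + r) (X(r) = -3/(r + 7) = -3/(7 + r))
X((14 + 11)²) + B = -3/(7 + (14 + 11)²) + 3*√27706777/14 = -3/(7 + 25²) + 3*√27706777/14 = -3/(7 + 625) + 3*√27706777/14 = -3/632 + 3*√27706777/14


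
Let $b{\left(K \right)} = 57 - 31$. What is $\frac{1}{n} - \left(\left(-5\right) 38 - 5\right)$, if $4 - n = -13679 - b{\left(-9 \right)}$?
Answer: $\frac{2673256}{13709} \approx 195.0$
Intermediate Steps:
$b{\left(K \right)} = 26$ ($b{\left(K \right)} = 57 - 31 = 26$)
$n = 13709$ ($n = 4 - \left(-13679 - 26\right) = 4 - -13705 = 4 + 13705 = 13709$)
$\frac{1}{n} - \left(\left(-5\right) 38 - 5\right) = \frac{1}{13709} - \left(\left(-5\right) 38 - 5\right) = \frac{1}{13709} - \left(-190 - 5\right) = \frac{1}{13709} - -195 = \frac{1}{13709} + 195 = \frac{2673256}{13709}$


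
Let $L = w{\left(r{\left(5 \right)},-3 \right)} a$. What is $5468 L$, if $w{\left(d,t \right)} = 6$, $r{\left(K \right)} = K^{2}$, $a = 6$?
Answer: $196848$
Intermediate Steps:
$L = 36$ ($L = 6 \cdot 6 = 36$)
$5468 L = 5468 \cdot 36 = 196848$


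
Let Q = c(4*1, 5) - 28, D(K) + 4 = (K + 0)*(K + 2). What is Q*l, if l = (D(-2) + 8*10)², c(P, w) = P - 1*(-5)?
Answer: -109744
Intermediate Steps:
D(K) = -4 + K*(2 + K) (D(K) = -4 + (K + 0)*(K + 2) = -4 + K*(2 + K))
c(P, w) = 5 + P (c(P, w) = P + 5 = 5 + P)
Q = -19 (Q = (5 + 4*1) - 28 = (5 + 4) - 28 = 9 - 28 = -19)
l = 5776 (l = ((-4 + (-2)² + 2*(-2)) + 8*10)² = ((-4 + 4 - 4) + 80)² = (-4 + 80)² = 76² = 5776)
Q*l = -19*5776 = -109744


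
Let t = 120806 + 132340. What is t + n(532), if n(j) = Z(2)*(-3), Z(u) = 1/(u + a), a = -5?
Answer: 253147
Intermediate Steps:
Z(u) = 1/(-5 + u) (Z(u) = 1/(u - 5) = 1/(-5 + u))
n(j) = 1 (n(j) = -3/(-5 + 2) = -3/(-3) = -⅓*(-3) = 1)
t = 253146
t + n(532) = 253146 + 1 = 253147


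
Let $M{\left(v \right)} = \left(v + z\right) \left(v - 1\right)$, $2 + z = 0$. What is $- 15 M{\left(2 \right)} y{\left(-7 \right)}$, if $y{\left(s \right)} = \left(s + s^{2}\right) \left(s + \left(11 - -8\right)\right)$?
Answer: $0$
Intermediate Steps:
$z = -2$ ($z = -2 + 0 = -2$)
$M{\left(v \right)} = \left(-1 + v\right) \left(-2 + v\right)$ ($M{\left(v \right)} = \left(v - 2\right) \left(v - 1\right) = \left(-2 + v\right) \left(-1 + v\right) = \left(-1 + v\right) \left(-2 + v\right)$)
$y{\left(s \right)} = \left(19 + s\right) \left(s + s^{2}\right)$ ($y{\left(s \right)} = \left(s + s^{2}\right) \left(s + \left(11 + 8\right)\right) = \left(s + s^{2}\right) \left(s + 19\right) = \left(s + s^{2}\right) \left(19 + s\right) = \left(19 + s\right) \left(s + s^{2}\right)$)
$- 15 M{\left(2 \right)} y{\left(-7 \right)} = - 15 \left(2 + 2^{2} - 6\right) \left(- 7 \left(19 + \left(-7\right)^{2} + 20 \left(-7\right)\right)\right) = - 15 \left(2 + 4 - 6\right) \left(- 7 \left(19 + 49 - 140\right)\right) = \left(-15\right) 0 \left(\left(-7\right) \left(-72\right)\right) = 0 \cdot 504 = 0$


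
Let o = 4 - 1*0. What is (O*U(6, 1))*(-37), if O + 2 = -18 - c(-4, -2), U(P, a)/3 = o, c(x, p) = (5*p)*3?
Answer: -4440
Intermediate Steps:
c(x, p) = 15*p
o = 4 (o = 4 + 0 = 4)
U(P, a) = 12 (U(P, a) = 3*4 = 12)
O = 10 (O = -2 + (-18 - 15*(-2)) = -2 + (-18 - 1*(-30)) = -2 + (-18 + 30) = -2 + 12 = 10)
(O*U(6, 1))*(-37) = (10*12)*(-37) = 120*(-37) = -4440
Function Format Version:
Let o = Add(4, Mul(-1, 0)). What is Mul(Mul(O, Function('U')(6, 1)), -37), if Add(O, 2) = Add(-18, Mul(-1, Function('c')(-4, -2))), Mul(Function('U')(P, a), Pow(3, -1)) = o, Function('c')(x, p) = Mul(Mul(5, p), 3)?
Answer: -4440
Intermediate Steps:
Function('c')(x, p) = Mul(15, p)
o = 4 (o = Add(4, 0) = 4)
Function('U')(P, a) = 12 (Function('U')(P, a) = Mul(3, 4) = 12)
O = 10 (O = Add(-2, Add(-18, Mul(-1, Mul(15, -2)))) = Add(-2, Add(-18, Mul(-1, -30))) = Add(-2, Add(-18, 30)) = Add(-2, 12) = 10)
Mul(Mul(O, Function('U')(6, 1)), -37) = Mul(Mul(10, 12), -37) = Mul(120, -37) = -4440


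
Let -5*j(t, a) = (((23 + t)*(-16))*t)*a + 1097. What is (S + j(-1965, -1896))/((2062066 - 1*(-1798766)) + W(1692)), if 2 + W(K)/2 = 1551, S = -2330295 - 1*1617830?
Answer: -57891413901/9659825 ≈ -5993.0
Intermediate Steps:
S = -3948125 (S = -2330295 - 1617830 = -3948125)
j(t, a) = -1097/5 - a*t*(-368 - 16*t)/5 (j(t, a) = -((((23 + t)*(-16))*t)*a + 1097)/5 = -(((-368 - 16*t)*t)*a + 1097)/5 = -((t*(-368 - 16*t))*a + 1097)/5 = -(a*t*(-368 - 16*t) + 1097)/5 = -(1097 + a*t*(-368 - 16*t))/5 = -1097/5 - a*t*(-368 - 16*t)/5)
W(K) = 3098 (W(K) = -4 + 2*1551 = -4 + 3102 = 3098)
(S + j(-1965, -1896))/((2062066 - 1*(-1798766)) + W(1692)) = (-3948125 + (-1097/5 + (16/5)*(-1896)*(-1965)² + (368/5)*(-1896)*(-1965)))/((2062066 - 1*(-1798766)) + 3098) = (-3948125 + (-1097/5 + (16/5)*(-1896)*3861225 + 274207104))/((2062066 + 1798766) + 3098) = (-3948125 + (-1097/5 - 23426824320 + 274207104))/(3860832 + 3098) = (-3948125 - 115763087177/5)/3863930 = -115782827802/5*1/3863930 = -57891413901/9659825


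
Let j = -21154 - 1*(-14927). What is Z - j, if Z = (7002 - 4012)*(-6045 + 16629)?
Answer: 31652387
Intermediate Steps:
j = -6227 (j = -21154 + 14927 = -6227)
Z = 31646160 (Z = 2990*10584 = 31646160)
Z - j = 31646160 - 1*(-6227) = 31646160 + 6227 = 31652387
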